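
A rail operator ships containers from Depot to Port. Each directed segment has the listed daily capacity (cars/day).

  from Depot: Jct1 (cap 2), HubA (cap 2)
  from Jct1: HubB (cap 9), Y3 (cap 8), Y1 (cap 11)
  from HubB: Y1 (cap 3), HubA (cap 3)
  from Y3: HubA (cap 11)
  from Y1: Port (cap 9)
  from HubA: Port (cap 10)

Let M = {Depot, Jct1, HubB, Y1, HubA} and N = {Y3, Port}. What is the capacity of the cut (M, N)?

Edges leaving {Depot, Jct1, HubB, Y1, HubA}: Jct1→Y3 (8), Y1→Port (9), HubA→Port (10).
Cut capacity = 8 + 9 + 10 = 27.

27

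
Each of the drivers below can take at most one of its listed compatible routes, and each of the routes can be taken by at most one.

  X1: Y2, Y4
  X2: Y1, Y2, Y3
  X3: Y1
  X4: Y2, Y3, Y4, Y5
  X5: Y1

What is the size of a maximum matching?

4

Unit-capacity flow: source→left, listed edges, right→sink; max matching = max flow.
Augmenting path X1→Y2 (+1); matched 1.
Augmenting path X2→Y1 (+1); matched 2.
Augmenting path X4→Y3 (+1); matched 3.
Augmenting path X3→Y1→X2→Y2→X1→Y4 (+1); matched 4.
No augmenting path remains; maximum matching = 4.
König certificate: {X1, X2, X4, Y1} is a vertex cover of size 4 (every listed pair touches it), so no matching can be larger.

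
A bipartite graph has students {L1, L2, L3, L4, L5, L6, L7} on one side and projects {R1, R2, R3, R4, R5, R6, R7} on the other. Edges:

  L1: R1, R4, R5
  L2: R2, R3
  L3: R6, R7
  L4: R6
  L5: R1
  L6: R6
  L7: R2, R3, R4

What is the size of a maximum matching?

6

Unit-capacity flow: source→left, listed edges, right→sink; max matching = max flow.
Augmenting path L1→R1 (+1); matched 1.
Augmenting path L2→R2 (+1); matched 2.
Augmenting path L3→R6 (+1); matched 3.
Augmenting path L7→R3 (+1); matched 4.
Augmenting path L4→R6→L3→R7 (+1); matched 5.
Augmenting path L5→R1→L1→R4 (+1); matched 6.
No augmenting path remains; maximum matching = 6.
König certificate: {L1, L2, L3, L5, L7, R6} is a vertex cover of size 6 (every listed pair touches it), so no matching can be larger.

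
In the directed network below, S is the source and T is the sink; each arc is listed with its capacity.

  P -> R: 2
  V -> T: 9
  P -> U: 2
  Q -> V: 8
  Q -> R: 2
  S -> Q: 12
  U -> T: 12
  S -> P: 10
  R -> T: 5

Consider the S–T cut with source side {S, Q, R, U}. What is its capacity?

Edges leaving {S, Q, R, U}: S→P (10), Q→V (8), R→T (5), U→T (12).
Cut capacity = 10 + 8 + 5 + 12 = 35.

35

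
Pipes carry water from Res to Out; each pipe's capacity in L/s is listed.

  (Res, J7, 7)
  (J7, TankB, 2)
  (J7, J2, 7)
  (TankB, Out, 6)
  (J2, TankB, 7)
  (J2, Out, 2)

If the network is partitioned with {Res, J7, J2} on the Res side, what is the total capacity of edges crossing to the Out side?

11

Edges leaving {Res, J7, J2}: J7→TankB (2), J2→TankB (7), J2→Out (2).
Cut capacity = 2 + 7 + 2 = 11.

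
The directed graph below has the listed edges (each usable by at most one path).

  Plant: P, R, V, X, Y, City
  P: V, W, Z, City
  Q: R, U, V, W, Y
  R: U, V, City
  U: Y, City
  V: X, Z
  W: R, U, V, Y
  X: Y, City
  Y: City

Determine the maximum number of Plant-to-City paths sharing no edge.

5

Assign every edge capacity 1; by Menger, the answer equals the max flow.
Path Plant→City (+1); total 1.
Path Plant→P→City (+1); total 2.
Path Plant→R→City (+1); total 3.
Path Plant→X→City (+1); total 4.
Path Plant→Y→City (+1); total 5.
No residual Plant→City path; max flow = 5.
Certifying cut of size 5: {Plant→City, Plant→P, Plant→R, X→City, Y→City}.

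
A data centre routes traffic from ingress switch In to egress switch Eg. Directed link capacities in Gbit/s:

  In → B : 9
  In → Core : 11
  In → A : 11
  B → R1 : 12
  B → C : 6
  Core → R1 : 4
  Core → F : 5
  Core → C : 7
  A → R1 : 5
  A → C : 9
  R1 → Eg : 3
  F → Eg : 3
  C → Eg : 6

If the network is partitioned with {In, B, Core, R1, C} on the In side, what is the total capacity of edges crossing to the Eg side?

25

Edges leaving {In, B, Core, R1, C}: In→A (11), Core→F (5), R1→Eg (3), C→Eg (6).
Cut capacity = 11 + 5 + 3 + 6 = 25.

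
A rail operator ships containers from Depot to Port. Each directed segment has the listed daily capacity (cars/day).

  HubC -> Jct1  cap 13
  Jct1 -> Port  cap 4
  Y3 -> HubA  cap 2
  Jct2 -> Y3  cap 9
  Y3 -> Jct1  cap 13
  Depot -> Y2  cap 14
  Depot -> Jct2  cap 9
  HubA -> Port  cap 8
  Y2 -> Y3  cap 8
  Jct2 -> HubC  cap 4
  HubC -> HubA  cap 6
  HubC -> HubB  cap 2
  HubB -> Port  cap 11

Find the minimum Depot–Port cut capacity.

10

Augment Depot→Jct2→Y3→Jct1→Port: bottleneck 4, flow now 4.
Augment Depot→Jct2→Y3→HubA→Port: bottleneck 2, flow now 6.
Augment Depot→Jct2→HubC→HubB→Port: bottleneck 2, flow now 8.
Augment Depot→Jct2→HubC→HubA→Port: bottleneck 1, flow now 9.
Augment Depot→Y2→Y3→Jct2→HubC→HubA→Port: bottleneck 1, flow now 10. (uses reverse residual edge)
No augmenting path remains; maximum flow = 10.
By max-flow min-cut, the minimum cut capacity equals the max flow.
In the residual graph, reachable from Depot: {Depot, Jct2, Y2, Y3, Jct1}.
Min-cut edges: Jct2→HubC (4), Y3→HubA (2), Jct1→Port (4); capacity 4 + 2 + 4 = 10.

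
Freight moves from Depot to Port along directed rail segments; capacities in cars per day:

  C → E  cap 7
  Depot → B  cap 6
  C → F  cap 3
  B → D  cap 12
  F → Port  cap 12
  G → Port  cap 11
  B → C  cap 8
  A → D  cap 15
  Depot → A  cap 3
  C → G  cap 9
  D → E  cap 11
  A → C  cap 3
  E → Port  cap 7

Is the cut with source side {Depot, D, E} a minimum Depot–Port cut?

Given cut capacity: 3 + 6 + 7 = 16.
Augment Depot→A→C→E→Port: bottleneck 3, flow now 3.
Augment Depot→B→C→E→Port: bottleneck 4, flow now 7.
Augment Depot→B→C→F→Port: bottleneck 2, flow now 9.
No augmenting path remains; maximum flow = 9.
In the residual graph, reachable from Depot: {Depot}.
Min-cut edges: Depot→A (3), Depot→B (6); capacity 3 + 6 = 9.
Cut capacity 16 exceeds the max flow 9, so it is not minimum.

No — its capacity is 16, but the minimum cut has capacity 9.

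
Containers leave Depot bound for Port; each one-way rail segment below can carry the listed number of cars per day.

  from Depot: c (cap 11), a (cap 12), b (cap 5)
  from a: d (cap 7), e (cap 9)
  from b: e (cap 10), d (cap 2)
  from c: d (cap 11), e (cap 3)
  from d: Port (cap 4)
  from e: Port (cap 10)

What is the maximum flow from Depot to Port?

14

Augment Depot→a→d→Port: bottleneck 4, flow now 4.
Augment Depot→a→e→Port: bottleneck 8, flow now 12.
Augment Depot→b→e→Port: bottleneck 2, flow now 14.
No augmenting path remains; maximum flow = 14.
In the residual graph, reachable from Depot: {Depot, a, b, c, d, e}.
Min-cut edges: d→Port (4), e→Port (10); capacity 4 + 10 = 14.
This cut is saturated, so no flow can exceed 14.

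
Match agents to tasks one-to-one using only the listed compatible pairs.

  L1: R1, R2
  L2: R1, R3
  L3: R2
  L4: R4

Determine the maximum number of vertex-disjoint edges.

Unit-capacity flow: source→left, listed edges, right→sink; max matching = max flow.
Augmenting path L1→R1 (+1); matched 1.
Augmenting path L2→R3 (+1); matched 2.
Augmenting path L3→R2 (+1); matched 3.
Augmenting path L4→R4 (+1); matched 4.
No augmenting path remains; maximum matching = 4.
König certificate: {L1, L2, L3, L4} is a vertex cover of size 4 (every listed pair touches it), so no matching can be larger.

4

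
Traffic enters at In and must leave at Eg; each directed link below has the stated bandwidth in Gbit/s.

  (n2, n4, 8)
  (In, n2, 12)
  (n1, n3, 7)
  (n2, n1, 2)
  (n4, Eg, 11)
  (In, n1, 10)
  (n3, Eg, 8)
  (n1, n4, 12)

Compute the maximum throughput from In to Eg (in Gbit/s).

Augment In→n1→n3→Eg: bottleneck 7, flow now 7.
Augment In→n1→n4→Eg: bottleneck 3, flow now 10.
Augment In→n2→n4→Eg: bottleneck 8, flow now 18.
No augmenting path remains; maximum flow = 18.
In the residual graph, reachable from In: {In, n1, n2, n4}.
Min-cut edges: n1→n3 (7), n4→Eg (11); capacity 7 + 11 = 18.
This cut is saturated, so no flow can exceed 18.

18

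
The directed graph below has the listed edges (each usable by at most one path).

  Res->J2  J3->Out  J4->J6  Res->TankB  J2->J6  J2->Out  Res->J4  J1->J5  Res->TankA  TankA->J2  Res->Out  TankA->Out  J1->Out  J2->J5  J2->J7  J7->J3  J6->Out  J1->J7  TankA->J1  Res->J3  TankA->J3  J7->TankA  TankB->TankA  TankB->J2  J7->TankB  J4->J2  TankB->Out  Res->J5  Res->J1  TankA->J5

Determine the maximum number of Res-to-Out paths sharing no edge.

7

Assign every edge capacity 1; by Menger, the answer equals the max flow.
Path Res→Out (+1); total 1.
Path Res→TankA→Out (+1); total 2.
Path Res→TankB→Out (+1); total 3.
Path Res→J1→Out (+1); total 4.
Path Res→J2→Out (+1); total 5.
Path Res→J3→Out (+1); total 6.
Path Res→J4→J6→Out (+1); total 7.
No residual Res→Out path; max flow = 7.
Certifying cut of size 7: {Res→J1, Res→J2, Res→J3, Res→J4, Res→Out, Res→TankA, Res→TankB}.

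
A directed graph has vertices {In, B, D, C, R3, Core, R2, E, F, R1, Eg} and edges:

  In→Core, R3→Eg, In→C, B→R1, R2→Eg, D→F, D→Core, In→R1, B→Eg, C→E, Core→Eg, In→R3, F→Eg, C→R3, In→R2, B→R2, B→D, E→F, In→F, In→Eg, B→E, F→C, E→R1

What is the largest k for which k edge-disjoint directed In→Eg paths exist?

Assign every edge capacity 1; by Menger, the answer equals the max flow.
Path In→Eg (+1); total 1.
Path In→R3→Eg (+1); total 2.
Path In→Core→Eg (+1); total 3.
Path In→R2→Eg (+1); total 4.
Path In→F→Eg (+1); total 5.
No residual In→Eg path; max flow = 5.
Certifying cut of size 5: {F→Eg, In→Core, In→Eg, In→R2, R3→Eg}.

5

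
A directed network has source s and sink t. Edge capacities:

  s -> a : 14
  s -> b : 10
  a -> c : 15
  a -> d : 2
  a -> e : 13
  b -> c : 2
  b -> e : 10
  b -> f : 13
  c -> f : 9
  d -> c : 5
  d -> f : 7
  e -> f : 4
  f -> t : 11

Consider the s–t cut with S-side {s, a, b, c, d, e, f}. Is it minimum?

Yes — it is a minimum cut (capacity 11).

Given cut capacity: 11 = 11.
Augment s→b→f→t: bottleneck 10, flow now 10.
Augment s→a→c→f→t: bottleneck 1, flow now 11.
No augmenting path remains; maximum flow = 11.
Cut capacity 11 equals the max flow, so it is a minimum cut.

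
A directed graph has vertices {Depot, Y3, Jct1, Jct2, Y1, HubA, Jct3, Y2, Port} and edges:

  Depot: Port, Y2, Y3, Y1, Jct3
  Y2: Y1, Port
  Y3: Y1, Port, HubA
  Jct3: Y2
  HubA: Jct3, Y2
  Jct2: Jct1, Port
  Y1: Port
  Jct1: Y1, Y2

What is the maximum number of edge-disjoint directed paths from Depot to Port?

Assign every edge capacity 1; by Menger, the answer equals the max flow.
Path Depot→Port (+1); total 1.
Path Depot→Y3→Port (+1); total 2.
Path Depot→Y1→Port (+1); total 3.
Path Depot→Y2→Port (+1); total 4.
No residual Depot→Port path; max flow = 4.
Certifying cut of size 4: {Depot→Port, Depot→Y3, Y1→Port, Y2→Port}.

4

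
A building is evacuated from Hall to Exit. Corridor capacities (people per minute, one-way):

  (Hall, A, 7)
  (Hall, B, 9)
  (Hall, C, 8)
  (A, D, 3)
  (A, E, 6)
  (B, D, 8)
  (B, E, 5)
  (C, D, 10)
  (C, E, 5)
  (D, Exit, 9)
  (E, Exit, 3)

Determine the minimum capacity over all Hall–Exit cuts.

Augment Hall→A→D→Exit: bottleneck 3, flow now 3.
Augment Hall→A→E→Exit: bottleneck 3, flow now 6.
Augment Hall→B→D→Exit: bottleneck 6, flow now 12.
No augmenting path remains; maximum flow = 12.
By max-flow min-cut, the minimum cut capacity equals the max flow.
In the residual graph, reachable from Hall: {Hall, A, B, C, D, E}.
Min-cut edges: D→Exit (9), E→Exit (3); capacity 9 + 3 = 12.

12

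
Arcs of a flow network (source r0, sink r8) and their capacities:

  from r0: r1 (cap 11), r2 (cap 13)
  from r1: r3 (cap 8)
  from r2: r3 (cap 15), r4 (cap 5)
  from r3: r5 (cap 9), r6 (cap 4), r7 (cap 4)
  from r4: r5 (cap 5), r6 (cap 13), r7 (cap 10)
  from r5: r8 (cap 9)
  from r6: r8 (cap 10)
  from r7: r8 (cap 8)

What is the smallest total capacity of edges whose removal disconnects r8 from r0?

21

Augment r0→r1→r3→r5→r8: bottleneck 8, flow now 8.
Augment r0→r2→r3→r5→r8: bottleneck 1, flow now 9.
Augment r0→r2→r3→r6→r8: bottleneck 4, flow now 13.
Augment r0→r2→r3→r7→r8: bottleneck 4, flow now 17.
Augment r0→r2→r4→r6→r8: bottleneck 4, flow now 21.
No augmenting path remains; maximum flow = 21.
By max-flow min-cut, the minimum cut capacity equals the max flow.
In the residual graph, reachable from r0: {r0, r1}.
Min-cut edges: r0→r2 (13), r1→r3 (8); capacity 13 + 8 = 21.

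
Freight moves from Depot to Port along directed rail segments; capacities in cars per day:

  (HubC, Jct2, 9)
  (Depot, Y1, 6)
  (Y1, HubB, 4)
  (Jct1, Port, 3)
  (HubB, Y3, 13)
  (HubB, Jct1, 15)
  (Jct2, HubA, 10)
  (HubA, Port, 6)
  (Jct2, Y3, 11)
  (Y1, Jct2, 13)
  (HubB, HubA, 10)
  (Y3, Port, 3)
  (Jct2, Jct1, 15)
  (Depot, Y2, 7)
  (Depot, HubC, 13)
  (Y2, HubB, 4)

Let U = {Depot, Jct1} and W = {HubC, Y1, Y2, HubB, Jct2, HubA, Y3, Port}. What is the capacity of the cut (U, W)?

Edges leaving {Depot, Jct1}: Depot→HubC (13), Depot→Y1 (6), Depot→Y2 (7), Jct1→Port (3).
Cut capacity = 13 + 6 + 7 + 3 = 29.

29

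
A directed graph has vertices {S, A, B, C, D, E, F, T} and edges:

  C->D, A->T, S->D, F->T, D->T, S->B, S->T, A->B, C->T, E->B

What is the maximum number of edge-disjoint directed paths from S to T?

2

Assign every edge capacity 1; by Menger, the answer equals the max flow.
Path S→T (+1); total 1.
Path S→D→T (+1); total 2.
No residual S→T path; max flow = 2.
Certifying cut of size 2: {S→D, S→T}.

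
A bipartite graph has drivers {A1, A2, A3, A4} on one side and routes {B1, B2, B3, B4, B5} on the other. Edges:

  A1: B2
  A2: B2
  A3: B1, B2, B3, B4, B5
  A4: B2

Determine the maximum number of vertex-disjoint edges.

Unit-capacity flow: source→left, listed edges, right→sink; max matching = max flow.
Augmenting path A1→B2 (+1); matched 1.
Augmenting path A3→B1 (+1); matched 2.
No augmenting path remains; maximum matching = 2.
König certificate: {A3, B2} is a vertex cover of size 2 (every listed pair touches it), so no matching can be larger.

2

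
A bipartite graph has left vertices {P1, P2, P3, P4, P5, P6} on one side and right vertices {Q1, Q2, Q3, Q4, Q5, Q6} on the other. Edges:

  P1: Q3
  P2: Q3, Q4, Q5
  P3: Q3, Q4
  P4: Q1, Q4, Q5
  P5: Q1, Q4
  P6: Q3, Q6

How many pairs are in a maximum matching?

5

Unit-capacity flow: source→left, listed edges, right→sink; max matching = max flow.
Augmenting path P1→Q3 (+1); matched 1.
Augmenting path P2→Q4 (+1); matched 2.
Augmenting path P4→Q1 (+1); matched 3.
Augmenting path P6→Q6 (+1); matched 4.
Augmenting path P3→Q4→P2→Q5 (+1); matched 5.
No augmenting path remains; maximum matching = 5.
König certificate: {P6, Q1, Q3, Q4, Q5} is a vertex cover of size 5 (every listed pair touches it), so no matching can be larger.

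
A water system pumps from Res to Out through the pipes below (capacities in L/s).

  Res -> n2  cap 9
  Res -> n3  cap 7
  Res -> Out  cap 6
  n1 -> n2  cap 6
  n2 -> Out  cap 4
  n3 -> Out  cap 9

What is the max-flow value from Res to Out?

17

Augment Res→Out: bottleneck 6, flow now 6.
Augment Res→n2→Out: bottleneck 4, flow now 10.
Augment Res→n3→Out: bottleneck 7, flow now 17.
No augmenting path remains; maximum flow = 17.
In the residual graph, reachable from Res: {Res, n2}.
Min-cut edges: Res→n3 (7), Res→Out (6), n2→Out (4); capacity 7 + 6 + 4 = 17.
This cut is saturated, so no flow can exceed 17.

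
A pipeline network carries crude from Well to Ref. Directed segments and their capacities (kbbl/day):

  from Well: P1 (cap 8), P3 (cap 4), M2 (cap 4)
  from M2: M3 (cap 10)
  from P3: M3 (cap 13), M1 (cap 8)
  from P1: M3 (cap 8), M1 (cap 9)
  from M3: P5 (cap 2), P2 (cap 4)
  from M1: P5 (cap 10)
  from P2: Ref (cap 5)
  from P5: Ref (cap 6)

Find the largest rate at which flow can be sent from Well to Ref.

10

Augment Well→M2→M3→P2→Ref: bottleneck 4, flow now 4.
Augment Well→P3→M3→P5→Ref: bottleneck 2, flow now 6.
Augment Well→P3→M1→P5→Ref: bottleneck 2, flow now 8.
Augment Well→P1→M1→P5→Ref: bottleneck 2, flow now 10.
No augmenting path remains; maximum flow = 10.
In the residual graph, reachable from Well: {Well, M2, P3, P1, M3, M1, P5}.
Min-cut edges: M3→P2 (4), P5→Ref (6); capacity 4 + 6 = 10.
This cut is saturated, so no flow can exceed 10.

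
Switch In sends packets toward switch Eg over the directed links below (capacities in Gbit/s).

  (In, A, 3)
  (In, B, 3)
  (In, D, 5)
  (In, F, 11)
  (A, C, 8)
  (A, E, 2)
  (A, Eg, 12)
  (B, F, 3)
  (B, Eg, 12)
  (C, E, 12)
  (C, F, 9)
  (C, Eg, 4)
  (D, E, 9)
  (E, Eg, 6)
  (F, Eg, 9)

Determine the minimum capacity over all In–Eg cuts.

20

Augment In→A→Eg: bottleneck 3, flow now 3.
Augment In→B→Eg: bottleneck 3, flow now 6.
Augment In→F→Eg: bottleneck 9, flow now 15.
Augment In→D→E→Eg: bottleneck 5, flow now 20.
No augmenting path remains; maximum flow = 20.
By max-flow min-cut, the minimum cut capacity equals the max flow.
In the residual graph, reachable from In: {In, F}.
Min-cut edges: In→A (3), In→B (3), In→D (5), F→Eg (9); capacity 3 + 3 + 5 + 9 = 20.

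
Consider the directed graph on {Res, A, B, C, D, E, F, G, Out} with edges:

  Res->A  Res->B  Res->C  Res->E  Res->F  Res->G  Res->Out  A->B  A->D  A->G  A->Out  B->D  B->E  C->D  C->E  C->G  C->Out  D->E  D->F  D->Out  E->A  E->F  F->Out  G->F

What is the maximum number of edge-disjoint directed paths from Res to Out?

5

Assign every edge capacity 1; by Menger, the answer equals the max flow.
Path Res→Out (+1); total 1.
Path Res→A→Out (+1); total 2.
Path Res→C→Out (+1); total 3.
Path Res→F→Out (+1); total 4.
Path Res→B→D→Out (+1); total 5.
No residual Res→Out path; max flow = 5.
Certifying cut of size 5: {A→Out, D→Out, F→Out, Res→C, Res→Out}.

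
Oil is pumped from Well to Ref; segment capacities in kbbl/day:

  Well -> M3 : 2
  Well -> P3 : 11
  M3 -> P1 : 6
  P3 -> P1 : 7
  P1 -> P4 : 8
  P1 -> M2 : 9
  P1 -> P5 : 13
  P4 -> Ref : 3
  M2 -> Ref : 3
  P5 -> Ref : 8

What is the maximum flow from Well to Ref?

Augment Well→M3→P1→P4→Ref: bottleneck 2, flow now 2.
Augment Well→P3→P1→P4→Ref: bottleneck 1, flow now 3.
Augment Well→P3→P1→M2→Ref: bottleneck 3, flow now 6.
Augment Well→P3→P1→P5→Ref: bottleneck 3, flow now 9.
No augmenting path remains; maximum flow = 9.
In the residual graph, reachable from Well: {Well, P3}.
Min-cut edges: Well→M3 (2), P3→P1 (7); capacity 2 + 7 = 9.
This cut is saturated, so no flow can exceed 9.

9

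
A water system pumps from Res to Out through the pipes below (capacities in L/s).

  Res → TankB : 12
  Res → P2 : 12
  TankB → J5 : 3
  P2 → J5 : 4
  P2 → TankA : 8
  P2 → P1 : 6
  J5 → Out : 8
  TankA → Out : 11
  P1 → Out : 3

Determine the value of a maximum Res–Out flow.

Augment Res→TankB→J5→Out: bottleneck 3, flow now 3.
Augment Res→P2→J5→Out: bottleneck 4, flow now 7.
Augment Res→P2→TankA→Out: bottleneck 8, flow now 15.
No augmenting path remains; maximum flow = 15.
In the residual graph, reachable from Res: {Res, TankB}.
Min-cut edges: Res→P2 (12), TankB→J5 (3); capacity 12 + 3 = 15.
This cut is saturated, so no flow can exceed 15.

15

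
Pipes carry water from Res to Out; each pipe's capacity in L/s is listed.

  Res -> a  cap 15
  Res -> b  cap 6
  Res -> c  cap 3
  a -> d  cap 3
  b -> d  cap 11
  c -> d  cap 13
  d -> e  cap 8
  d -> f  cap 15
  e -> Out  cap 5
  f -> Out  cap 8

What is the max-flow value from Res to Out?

Augment Res→a→d→e→Out: bottleneck 3, flow now 3.
Augment Res→b→d→e→Out: bottleneck 2, flow now 5.
Augment Res→b→d→f→Out: bottleneck 4, flow now 9.
Augment Res→c→d→f→Out: bottleneck 3, flow now 12.
No augmenting path remains; maximum flow = 12.
In the residual graph, reachable from Res: {Res, a}.
Min-cut edges: Res→b (6), Res→c (3), a→d (3); capacity 6 + 3 + 3 = 12.
This cut is saturated, so no flow can exceed 12.

12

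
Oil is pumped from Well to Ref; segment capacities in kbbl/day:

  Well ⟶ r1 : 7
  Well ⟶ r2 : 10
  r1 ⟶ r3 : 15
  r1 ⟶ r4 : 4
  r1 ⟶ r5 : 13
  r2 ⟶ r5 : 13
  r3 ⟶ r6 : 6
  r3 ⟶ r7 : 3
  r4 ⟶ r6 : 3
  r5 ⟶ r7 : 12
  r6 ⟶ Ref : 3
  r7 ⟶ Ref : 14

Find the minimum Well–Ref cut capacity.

Augment Well→r1→r3→r6→Ref: bottleneck 3, flow now 3.
Augment Well→r1→r3→r7→Ref: bottleneck 3, flow now 6.
Augment Well→r1→r5→r7→Ref: bottleneck 1, flow now 7.
Augment Well→r2→r5→r7→Ref: bottleneck 10, flow now 17.
No augmenting path remains; maximum flow = 17.
By max-flow min-cut, the minimum cut capacity equals the max flow.
In the residual graph, reachable from Well: {Well}.
Min-cut edges: Well→r1 (7), Well→r2 (10); capacity 7 + 10 = 17.

17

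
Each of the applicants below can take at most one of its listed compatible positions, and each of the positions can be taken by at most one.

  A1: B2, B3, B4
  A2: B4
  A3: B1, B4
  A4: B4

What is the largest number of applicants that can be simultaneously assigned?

Unit-capacity flow: source→left, listed edges, right→sink; max matching = max flow.
Augmenting path A1→B2 (+1); matched 1.
Augmenting path A2→B4 (+1); matched 2.
Augmenting path A3→B1 (+1); matched 3.
No augmenting path remains; maximum matching = 3.
König certificate: {A1, A3, B4} is a vertex cover of size 3 (every listed pair touches it), so no matching can be larger.

3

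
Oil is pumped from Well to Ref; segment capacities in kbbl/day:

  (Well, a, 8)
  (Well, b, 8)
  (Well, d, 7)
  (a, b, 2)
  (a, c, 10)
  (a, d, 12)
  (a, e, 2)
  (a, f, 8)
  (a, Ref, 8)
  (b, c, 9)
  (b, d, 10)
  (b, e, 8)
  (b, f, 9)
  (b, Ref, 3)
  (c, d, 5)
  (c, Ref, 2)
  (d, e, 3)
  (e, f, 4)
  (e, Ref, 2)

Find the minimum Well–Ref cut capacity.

15

Augment Well→a→Ref: bottleneck 8, flow now 8.
Augment Well→b→Ref: bottleneck 3, flow now 11.
Augment Well→b→c→Ref: bottleneck 2, flow now 13.
Augment Well→b→e→Ref: bottleneck 2, flow now 15.
No augmenting path remains; maximum flow = 15.
By max-flow min-cut, the minimum cut capacity equals the max flow.
In the residual graph, reachable from Well: {Well, b, c, d, e, f}.
Min-cut edges: Well→a (8), b→Ref (3), c→Ref (2), e→Ref (2); capacity 8 + 3 + 2 + 2 = 15.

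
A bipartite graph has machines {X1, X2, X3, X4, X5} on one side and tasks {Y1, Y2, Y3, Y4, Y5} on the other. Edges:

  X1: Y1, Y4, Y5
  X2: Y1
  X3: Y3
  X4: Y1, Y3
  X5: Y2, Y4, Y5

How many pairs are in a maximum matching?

4

Unit-capacity flow: source→left, listed edges, right→sink; max matching = max flow.
Augmenting path X1→Y1 (+1); matched 1.
Augmenting path X3→Y3 (+1); matched 2.
Augmenting path X5→Y2 (+1); matched 3.
Augmenting path X2→Y1→X1→Y4 (+1); matched 4.
No augmenting path remains; maximum matching = 4.
König certificate: {X1, X5, Y1, Y3} is a vertex cover of size 4 (every listed pair touches it), so no matching can be larger.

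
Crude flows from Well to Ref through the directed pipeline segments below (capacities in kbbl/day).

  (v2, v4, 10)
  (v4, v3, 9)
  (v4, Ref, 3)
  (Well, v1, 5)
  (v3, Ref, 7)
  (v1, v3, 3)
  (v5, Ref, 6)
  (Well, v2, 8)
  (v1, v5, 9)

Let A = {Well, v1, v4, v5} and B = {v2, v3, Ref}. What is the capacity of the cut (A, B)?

29

Edges leaving {Well, v1, v4, v5}: Well→v2 (8), v1→v3 (3), v4→v3 (9), v4→Ref (3), v5→Ref (6).
Cut capacity = 8 + 3 + 9 + 3 + 6 = 29.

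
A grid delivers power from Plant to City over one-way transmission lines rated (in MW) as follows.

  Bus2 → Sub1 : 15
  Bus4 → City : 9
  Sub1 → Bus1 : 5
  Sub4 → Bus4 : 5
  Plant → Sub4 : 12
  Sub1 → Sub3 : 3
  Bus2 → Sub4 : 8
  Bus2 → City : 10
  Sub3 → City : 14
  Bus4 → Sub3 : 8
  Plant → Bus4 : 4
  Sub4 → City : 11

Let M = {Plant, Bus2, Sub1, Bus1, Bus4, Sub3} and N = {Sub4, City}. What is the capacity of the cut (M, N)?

Edges leaving {Plant, Bus2, Sub1, Bus1, Bus4, Sub3}: Plant→Sub4 (12), Bus2→Sub4 (8), Bus2→City (10), Bus4→City (9), Sub3→City (14).
Cut capacity = 12 + 8 + 10 + 9 + 14 = 53.

53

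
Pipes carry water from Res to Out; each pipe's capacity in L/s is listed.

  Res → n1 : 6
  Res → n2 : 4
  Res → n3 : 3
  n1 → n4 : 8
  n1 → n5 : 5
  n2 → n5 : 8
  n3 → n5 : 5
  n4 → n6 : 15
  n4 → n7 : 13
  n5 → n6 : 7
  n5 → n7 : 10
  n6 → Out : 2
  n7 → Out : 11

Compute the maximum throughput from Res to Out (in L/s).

13

Augment Res→n1→n4→n6→Out: bottleneck 2, flow now 2.
Augment Res→n1→n4→n7→Out: bottleneck 4, flow now 6.
Augment Res→n2→n5→n7→Out: bottleneck 4, flow now 10.
Augment Res→n3→n5→n7→Out: bottleneck 3, flow now 13.
No augmenting path remains; maximum flow = 13.
In the residual graph, reachable from Res: {Res}.
Min-cut edges: Res→n1 (6), Res→n2 (4), Res→n3 (3); capacity 6 + 4 + 3 = 13.
This cut is saturated, so no flow can exceed 13.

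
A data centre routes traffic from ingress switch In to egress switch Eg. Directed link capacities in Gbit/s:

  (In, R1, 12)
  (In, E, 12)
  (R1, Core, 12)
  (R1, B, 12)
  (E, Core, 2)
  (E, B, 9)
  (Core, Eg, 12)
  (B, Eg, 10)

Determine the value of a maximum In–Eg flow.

22

Augment In→R1→Core→Eg: bottleneck 12, flow now 12.
Augment In→E→B→Eg: bottleneck 9, flow now 21.
Augment In→E→Core→R1→B→Eg: bottleneck 1, flow now 22. (uses reverse residual edge)
No augmenting path remains; maximum flow = 22.
In the residual graph, reachable from In: {In, R1, E, Core, B}.
Min-cut edges: Core→Eg (12), B→Eg (10); capacity 12 + 10 = 22.
This cut is saturated, so no flow can exceed 22.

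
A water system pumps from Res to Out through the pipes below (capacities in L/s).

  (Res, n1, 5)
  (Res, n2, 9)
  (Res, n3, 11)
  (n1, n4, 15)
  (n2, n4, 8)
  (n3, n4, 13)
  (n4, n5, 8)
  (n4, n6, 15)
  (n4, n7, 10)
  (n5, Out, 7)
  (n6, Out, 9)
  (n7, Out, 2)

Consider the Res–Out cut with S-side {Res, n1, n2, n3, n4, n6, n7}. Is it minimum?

Given cut capacity: 8 + 9 + 2 = 19.
Augment Res→n1→n4→n5→Out: bottleneck 5, flow now 5.
Augment Res→n2→n4→n5→Out: bottleneck 2, flow now 7.
Augment Res→n2→n4→n6→Out: bottleneck 6, flow now 13.
Augment Res→n3→n4→n6→Out: bottleneck 3, flow now 16.
Augment Res→n3→n4→n7→Out: bottleneck 2, flow now 18.
No augmenting path remains; maximum flow = 18.
In the residual graph, reachable from Res: {Res, n1, n2, n3, n4, n5, n6, n7}.
Min-cut edges: n5→Out (7), n6→Out (9), n7→Out (2); capacity 7 + 9 + 2 = 18.
Cut capacity 19 exceeds the max flow 18, so it is not minimum.

No — its capacity is 19, but the minimum cut has capacity 18.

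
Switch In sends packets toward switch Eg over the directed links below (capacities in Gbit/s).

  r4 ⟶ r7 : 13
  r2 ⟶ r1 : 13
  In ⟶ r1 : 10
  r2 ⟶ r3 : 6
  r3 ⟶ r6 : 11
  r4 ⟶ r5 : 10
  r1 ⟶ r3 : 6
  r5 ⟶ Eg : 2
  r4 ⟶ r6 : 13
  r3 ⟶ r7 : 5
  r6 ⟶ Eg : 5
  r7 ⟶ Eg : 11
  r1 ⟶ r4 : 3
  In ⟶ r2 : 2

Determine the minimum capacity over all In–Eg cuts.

Augment In→r1→r3→r6→Eg: bottleneck 5, flow now 5.
Augment In→r1→r3→r7→Eg: bottleneck 1, flow now 6.
Augment In→r1→r4→r5→Eg: bottleneck 2, flow now 8.
Augment In→r1→r4→r7→Eg: bottleneck 1, flow now 9.
Augment In→r2→r3→r7→Eg: bottleneck 2, flow now 11.
No augmenting path remains; maximum flow = 11.
By max-flow min-cut, the minimum cut capacity equals the max flow.
In the residual graph, reachable from In: {In, r1}.
Min-cut edges: In→r2 (2), r1→r3 (6), r1→r4 (3); capacity 2 + 6 + 3 = 11.

11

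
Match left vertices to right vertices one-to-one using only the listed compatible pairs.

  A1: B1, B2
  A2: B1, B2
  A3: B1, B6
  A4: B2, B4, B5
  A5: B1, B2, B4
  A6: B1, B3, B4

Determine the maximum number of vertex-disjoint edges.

6

Unit-capacity flow: source→left, listed edges, right→sink; max matching = max flow.
Augmenting path A1→B1 (+1); matched 1.
Augmenting path A2→B2 (+1); matched 2.
Augmenting path A3→B6 (+1); matched 3.
Augmenting path A4→B4 (+1); matched 4.
Augmenting path A6→B3 (+1); matched 5.
Augmenting path A5→B4→A4→B5 (+1); matched 6.
No augmenting path remains; maximum matching = 6.
König certificate: {A1, A2, A3, A4, A5, A6} is a vertex cover of size 6 (every listed pair touches it), so no matching can be larger.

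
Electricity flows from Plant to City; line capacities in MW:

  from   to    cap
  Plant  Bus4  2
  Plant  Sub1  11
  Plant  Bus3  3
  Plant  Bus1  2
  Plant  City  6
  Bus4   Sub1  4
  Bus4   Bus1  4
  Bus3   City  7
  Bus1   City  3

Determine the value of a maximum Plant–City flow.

Augment Plant→City: bottleneck 6, flow now 6.
Augment Plant→Bus3→City: bottleneck 3, flow now 9.
Augment Plant→Bus1→City: bottleneck 2, flow now 11.
Augment Plant→Bus4→Bus1→City: bottleneck 1, flow now 12.
No augmenting path remains; maximum flow = 12.
In the residual graph, reachable from Plant: {Plant, Bus4, Sub1, Bus1}.
Min-cut edges: Plant→Bus3 (3), Plant→City (6), Bus1→City (3); capacity 3 + 6 + 3 = 12.
This cut is saturated, so no flow can exceed 12.

12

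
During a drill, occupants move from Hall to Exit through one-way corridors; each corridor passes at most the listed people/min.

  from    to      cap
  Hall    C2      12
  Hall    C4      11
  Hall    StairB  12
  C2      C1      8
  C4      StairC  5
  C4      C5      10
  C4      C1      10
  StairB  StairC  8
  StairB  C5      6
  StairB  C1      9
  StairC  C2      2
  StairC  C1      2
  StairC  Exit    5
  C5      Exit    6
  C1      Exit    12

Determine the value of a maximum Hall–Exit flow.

23

Augment Hall→C2→C1→Exit: bottleneck 8, flow now 8.
Augment Hall→C4→StairC→Exit: bottleneck 5, flow now 13.
Augment Hall→C4→C5→Exit: bottleneck 6, flow now 19.
Augment Hall→StairB→C1→Exit: bottleneck 4, flow now 23.
No augmenting path remains; maximum flow = 23.
In the residual graph, reachable from Hall: {Hall, C2, C4, StairB, StairC, C5, C1}.
Min-cut edges: StairC→Exit (5), C5→Exit (6), C1→Exit (12); capacity 5 + 6 + 12 = 23.
This cut is saturated, so no flow can exceed 23.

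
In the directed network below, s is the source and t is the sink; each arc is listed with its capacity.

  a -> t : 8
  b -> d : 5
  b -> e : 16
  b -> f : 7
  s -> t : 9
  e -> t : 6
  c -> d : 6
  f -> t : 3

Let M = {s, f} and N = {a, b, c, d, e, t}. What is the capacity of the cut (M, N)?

12

Edges leaving {s, f}: s→t (9), f→t (3).
Cut capacity = 9 + 3 = 12.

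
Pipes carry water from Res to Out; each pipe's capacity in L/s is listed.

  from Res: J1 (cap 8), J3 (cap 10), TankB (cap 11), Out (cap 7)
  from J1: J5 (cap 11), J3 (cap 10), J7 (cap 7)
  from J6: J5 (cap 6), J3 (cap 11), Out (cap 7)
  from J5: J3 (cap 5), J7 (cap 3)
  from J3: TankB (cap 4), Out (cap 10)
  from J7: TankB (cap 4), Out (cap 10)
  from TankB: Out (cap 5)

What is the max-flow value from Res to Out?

Augment Res→Out: bottleneck 7, flow now 7.
Augment Res→J3→Out: bottleneck 10, flow now 17.
Augment Res→TankB→Out: bottleneck 5, flow now 22.
Augment Res→J1→J7→Out: bottleneck 7, flow now 29.
Augment Res→J1→J5→J7→Out: bottleneck 1, flow now 30.
No augmenting path remains; maximum flow = 30.
In the residual graph, reachable from Res: {Res, TankB}.
Min-cut edges: Res→J1 (8), Res→J3 (10), Res→Out (7), TankB→Out (5); capacity 8 + 10 + 7 + 5 = 30.
This cut is saturated, so no flow can exceed 30.

30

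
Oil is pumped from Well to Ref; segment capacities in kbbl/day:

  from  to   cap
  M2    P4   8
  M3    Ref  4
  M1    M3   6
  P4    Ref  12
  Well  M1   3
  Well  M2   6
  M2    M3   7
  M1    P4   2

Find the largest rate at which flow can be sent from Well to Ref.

9

Augment Well→M1→P4→Ref: bottleneck 2, flow now 2.
Augment Well→M1→M3→Ref: bottleneck 1, flow now 3.
Augment Well→M2→P4→Ref: bottleneck 6, flow now 9.
No augmenting path remains; maximum flow = 9.
In the residual graph, reachable from Well: {Well}.
Min-cut edges: Well→M1 (3), Well→M2 (6); capacity 3 + 6 = 9.
This cut is saturated, so no flow can exceed 9.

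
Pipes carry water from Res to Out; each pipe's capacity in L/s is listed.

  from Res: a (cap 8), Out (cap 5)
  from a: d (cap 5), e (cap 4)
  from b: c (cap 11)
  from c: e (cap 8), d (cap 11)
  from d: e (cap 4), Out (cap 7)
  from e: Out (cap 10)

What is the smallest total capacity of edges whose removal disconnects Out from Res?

Augment Res→Out: bottleneck 5, flow now 5.
Augment Res→a→d→Out: bottleneck 5, flow now 10.
Augment Res→a→e→Out: bottleneck 3, flow now 13.
No augmenting path remains; maximum flow = 13.
By max-flow min-cut, the minimum cut capacity equals the max flow.
In the residual graph, reachable from Res: {Res}.
Min-cut edges: Res→a (8), Res→Out (5); capacity 8 + 5 = 13.

13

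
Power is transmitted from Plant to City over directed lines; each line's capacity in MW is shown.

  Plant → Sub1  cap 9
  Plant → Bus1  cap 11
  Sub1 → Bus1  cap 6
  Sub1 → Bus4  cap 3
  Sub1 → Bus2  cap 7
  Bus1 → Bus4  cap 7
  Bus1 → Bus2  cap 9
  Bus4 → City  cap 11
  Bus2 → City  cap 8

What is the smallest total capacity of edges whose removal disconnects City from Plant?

18

Augment Plant→Sub1→Bus4→City: bottleneck 3, flow now 3.
Augment Plant→Sub1→Bus2→City: bottleneck 6, flow now 9.
Augment Plant→Bus1→Bus4→City: bottleneck 7, flow now 16.
Augment Plant→Bus1→Bus2→City: bottleneck 2, flow now 18.
No augmenting path remains; maximum flow = 18.
By max-flow min-cut, the minimum cut capacity equals the max flow.
In the residual graph, reachable from Plant: {Plant, Sub1, Bus1, Bus2}.
Min-cut edges: Sub1→Bus4 (3), Bus1→Bus4 (7), Bus2→City (8); capacity 3 + 7 + 8 = 18.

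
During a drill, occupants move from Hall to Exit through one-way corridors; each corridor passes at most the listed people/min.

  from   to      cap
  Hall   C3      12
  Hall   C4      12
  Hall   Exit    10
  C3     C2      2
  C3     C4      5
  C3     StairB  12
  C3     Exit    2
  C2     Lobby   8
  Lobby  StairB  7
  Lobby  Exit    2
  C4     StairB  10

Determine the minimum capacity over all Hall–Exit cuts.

14

Augment Hall→Exit: bottleneck 10, flow now 10.
Augment Hall→C3→Exit: bottleneck 2, flow now 12.
Augment Hall→C3→C2→Lobby→Exit: bottleneck 2, flow now 14.
No augmenting path remains; maximum flow = 14.
By max-flow min-cut, the minimum cut capacity equals the max flow.
In the residual graph, reachable from Hall: {Hall, C3, C4, StairB}.
Min-cut edges: Hall→Exit (10), C3→C2 (2), C3→Exit (2); capacity 10 + 2 + 2 = 14.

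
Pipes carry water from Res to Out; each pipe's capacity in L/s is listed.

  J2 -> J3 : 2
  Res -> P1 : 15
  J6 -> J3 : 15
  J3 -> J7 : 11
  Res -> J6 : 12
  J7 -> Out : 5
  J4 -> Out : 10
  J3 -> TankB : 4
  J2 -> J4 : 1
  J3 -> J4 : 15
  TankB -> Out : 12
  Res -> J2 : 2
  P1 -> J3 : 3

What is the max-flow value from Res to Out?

17

Augment Res→J2→J4→Out: bottleneck 1, flow now 1.
Augment Res→J2→J3→J7→Out: bottleneck 1, flow now 2.
Augment Res→J6→J3→J7→Out: bottleneck 4, flow now 6.
Augment Res→J6→J3→J4→Out: bottleneck 8, flow now 14.
Augment Res→P1→J3→J4→Out: bottleneck 1, flow now 15.
Augment Res→P1→J3→TankB→Out: bottleneck 2, flow now 17.
No augmenting path remains; maximum flow = 17.
In the residual graph, reachable from Res: {Res, P1}.
Min-cut edges: Res→J2 (2), Res→J6 (12), P1→J3 (3); capacity 2 + 12 + 3 = 17.
This cut is saturated, so no flow can exceed 17.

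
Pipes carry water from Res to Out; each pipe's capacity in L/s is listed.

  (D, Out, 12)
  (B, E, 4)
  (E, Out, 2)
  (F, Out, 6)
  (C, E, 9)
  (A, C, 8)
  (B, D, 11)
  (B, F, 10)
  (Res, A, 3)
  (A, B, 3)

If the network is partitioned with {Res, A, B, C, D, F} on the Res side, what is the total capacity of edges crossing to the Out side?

31

Edges leaving {Res, A, B, C, D, F}: B→E (4), C→E (9), D→Out (12), F→Out (6).
Cut capacity = 4 + 9 + 12 + 6 = 31.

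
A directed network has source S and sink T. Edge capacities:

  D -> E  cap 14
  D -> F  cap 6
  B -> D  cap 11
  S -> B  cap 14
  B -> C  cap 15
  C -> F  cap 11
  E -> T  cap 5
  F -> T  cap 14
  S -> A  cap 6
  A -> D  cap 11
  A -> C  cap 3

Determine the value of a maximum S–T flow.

Augment S→A→C→F→T: bottleneck 3, flow now 3.
Augment S→A→D→E→T: bottleneck 3, flow now 6.
Augment S→B→C→F→T: bottleneck 8, flow now 14.
Augment S→B→D→E→T: bottleneck 2, flow now 16.
Augment S→B→D→F→T: bottleneck 3, flow now 19.
No augmenting path remains; maximum flow = 19.
In the residual graph, reachable from S: {S, A, B, C, D, E, F}.
Min-cut edges: E→T (5), F→T (14); capacity 5 + 14 = 19.
This cut is saturated, so no flow can exceed 19.

19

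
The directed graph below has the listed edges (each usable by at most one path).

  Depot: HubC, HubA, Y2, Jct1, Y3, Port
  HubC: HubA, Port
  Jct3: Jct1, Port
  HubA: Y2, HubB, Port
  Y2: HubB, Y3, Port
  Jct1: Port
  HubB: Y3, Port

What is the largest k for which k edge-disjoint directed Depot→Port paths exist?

Assign every edge capacity 1; by Menger, the answer equals the max flow.
Path Depot→Port (+1); total 1.
Path Depot→HubC→Port (+1); total 2.
Path Depot→HubA→Port (+1); total 3.
Path Depot→Y2→Port (+1); total 4.
Path Depot→Jct1→Port (+1); total 5.
No residual Depot→Port path; max flow = 5.
Certifying cut of size 5: {Depot→HubA, Depot→HubC, Depot→Jct1, Depot→Port, Depot→Y2}.

5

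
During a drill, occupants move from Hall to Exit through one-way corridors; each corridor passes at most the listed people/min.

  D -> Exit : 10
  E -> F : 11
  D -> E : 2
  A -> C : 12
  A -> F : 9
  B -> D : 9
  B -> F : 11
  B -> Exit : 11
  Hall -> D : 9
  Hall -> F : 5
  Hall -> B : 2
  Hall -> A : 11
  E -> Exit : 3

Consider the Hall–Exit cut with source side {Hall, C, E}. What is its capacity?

Edges leaving {Hall, C, E}: Hall→A (11), Hall→B (2), Hall→D (9), Hall→F (5), E→F (11), E→Exit (3).
Cut capacity = 11 + 2 + 9 + 5 + 11 + 3 = 41.

41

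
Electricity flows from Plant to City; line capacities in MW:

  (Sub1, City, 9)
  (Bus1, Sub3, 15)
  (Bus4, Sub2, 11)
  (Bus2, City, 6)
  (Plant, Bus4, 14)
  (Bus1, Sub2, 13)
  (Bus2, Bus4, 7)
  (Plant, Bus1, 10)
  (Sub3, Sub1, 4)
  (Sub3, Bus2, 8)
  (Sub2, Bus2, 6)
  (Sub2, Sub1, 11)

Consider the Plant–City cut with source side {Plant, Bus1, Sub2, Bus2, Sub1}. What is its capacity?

Edges leaving {Plant, Bus1, Sub2, Bus2, Sub1}: Plant→Bus4 (14), Bus1→Sub3 (15), Bus2→Bus4 (7), Bus2→City (6), Sub1→City (9).
Cut capacity = 14 + 15 + 7 + 6 + 9 = 51.

51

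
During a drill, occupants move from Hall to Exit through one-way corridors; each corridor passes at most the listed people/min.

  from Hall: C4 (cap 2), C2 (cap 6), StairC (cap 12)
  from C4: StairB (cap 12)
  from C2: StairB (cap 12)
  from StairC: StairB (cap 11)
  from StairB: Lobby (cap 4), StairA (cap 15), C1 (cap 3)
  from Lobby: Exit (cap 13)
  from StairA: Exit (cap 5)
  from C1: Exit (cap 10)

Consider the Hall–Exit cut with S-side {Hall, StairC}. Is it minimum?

Given cut capacity: 2 + 6 + 11 = 19.
Augment Hall→C4→StairB→Lobby→Exit: bottleneck 2, flow now 2.
Augment Hall→C2→StairB→Lobby→Exit: bottleneck 2, flow now 4.
Augment Hall→C2→StairB→StairA→Exit: bottleneck 4, flow now 8.
Augment Hall→StairC→StairB→StairA→Exit: bottleneck 1, flow now 9.
Augment Hall→StairC→StairB→C1→Exit: bottleneck 3, flow now 12.
No augmenting path remains; maximum flow = 12.
In the residual graph, reachable from Hall: {Hall, C4, C2, StairC, StairB, StairA}.
Min-cut edges: StairB→Lobby (4), StairB→C1 (3), StairA→Exit (5); capacity 4 + 3 + 5 = 12.
Cut capacity 19 exceeds the max flow 12, so it is not minimum.

No — its capacity is 19, but the minimum cut has capacity 12.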